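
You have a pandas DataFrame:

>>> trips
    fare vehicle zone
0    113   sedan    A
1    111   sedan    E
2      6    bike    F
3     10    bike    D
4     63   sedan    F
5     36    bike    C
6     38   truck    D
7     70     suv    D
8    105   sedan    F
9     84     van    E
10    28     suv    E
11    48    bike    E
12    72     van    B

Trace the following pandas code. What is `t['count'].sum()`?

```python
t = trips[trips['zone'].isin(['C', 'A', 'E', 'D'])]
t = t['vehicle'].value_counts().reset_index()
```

filter rows where zone in ['C', 'A', 'E', 'D']:
    fare vehicle zone
0    113   sedan    A
1    111   sedan    E
3     10    bike    D
5     36    bike    C
6     38   truck    D
7     70     suv    D
9     84     van    E
10    28     suv    E
11    48    bike    E
value_counts of vehicle:
vehicle
bike     3
sedan    2
suv      2
truck    1
van      1
Name: count, dtype: int64
reset_index():
  vehicle  count
0    bike      3
1   sedan      2
2     suv      2
3   truck      1
4     van      1
Hence 9.

9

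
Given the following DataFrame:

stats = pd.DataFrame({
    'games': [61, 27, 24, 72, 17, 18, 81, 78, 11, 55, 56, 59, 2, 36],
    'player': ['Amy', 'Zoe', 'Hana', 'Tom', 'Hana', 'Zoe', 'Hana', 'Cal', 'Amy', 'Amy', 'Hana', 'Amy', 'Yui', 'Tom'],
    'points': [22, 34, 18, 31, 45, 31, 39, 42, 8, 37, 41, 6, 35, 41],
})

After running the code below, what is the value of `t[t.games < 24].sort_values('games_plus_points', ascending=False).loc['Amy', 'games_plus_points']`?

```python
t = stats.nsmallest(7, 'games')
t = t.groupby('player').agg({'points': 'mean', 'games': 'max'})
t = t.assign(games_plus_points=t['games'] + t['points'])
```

take 7 rows with smallest games:
    games player  points
12      2    Yui      35
8      11    Amy       8
4      17   Hana      45
5      18    Zoe      31
2      24   Hana      18
1      27    Zoe      34
13     36    Tom      41
group by player: mean(points), max(games):
        points  games
player               
Amy        8.0     11
Hana      31.5     24
Tom       41.0     36
Yui       35.0      2
Zoe       32.5     27
add column games_plus_points = t['games'] + t['points']:
        points  games  games_plus_points
player                                  
Amy        8.0     11               19.0
Hana      31.5     24               55.5
Tom       41.0     36               77.0
Yui       35.0      2               37.0
Zoe       32.5     27               59.5
filter rows where games < 24:
        points  games  games_plus_points
player                                  
Amy        8.0     11               19.0
Yui       35.0      2               37.0
sort by games_plus_points descending:
        points  games  games_plus_points
player                                  
Yui       35.0      2               37.0
Amy        8.0     11               19.0
Hence 19.0.

19.0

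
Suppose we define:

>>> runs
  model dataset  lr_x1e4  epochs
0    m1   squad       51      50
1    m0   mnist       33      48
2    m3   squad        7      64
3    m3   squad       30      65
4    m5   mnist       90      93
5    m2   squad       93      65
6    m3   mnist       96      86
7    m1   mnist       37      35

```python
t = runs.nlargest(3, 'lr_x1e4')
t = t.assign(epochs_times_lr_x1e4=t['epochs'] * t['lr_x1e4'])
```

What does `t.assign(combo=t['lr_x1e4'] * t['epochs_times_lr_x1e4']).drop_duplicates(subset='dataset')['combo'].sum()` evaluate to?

take 3 rows with largest lr_x1e4:
  model dataset  lr_x1e4  epochs
6    m3   mnist       96      86
5    m2   squad       93      65
4    m5   mnist       90      93
add column epochs_times_lr_x1e4 = t['epochs'] * t['lr_x1e4']:
  model dataset  lr_x1e4  epochs  epochs_times_lr_x1e4
6    m3   mnist       96      86                  8256
5    m2   squad       93      65                  6045
4    m5   mnist       90      93                  8370
add column combo = t['lr_x1e4'] * t['epochs_times_lr_x1e4']:
  model dataset  lr_x1e4  epochs  epochs_times_lr_x1e4   combo
6    m3   mnist       96      86                  8256  792576
5    m2   squad       93      65                  6045  562185
4    m5   mnist       90      93                  8370  753300
drop duplicate dataset (keep=first):
  model dataset  lr_x1e4  epochs  epochs_times_lr_x1e4   combo
6    m3   mnist       96      86                  8256  792576
5    m2   squad       93      65                  6045  562185
The sum of column 'combo' is 1354761.

1354761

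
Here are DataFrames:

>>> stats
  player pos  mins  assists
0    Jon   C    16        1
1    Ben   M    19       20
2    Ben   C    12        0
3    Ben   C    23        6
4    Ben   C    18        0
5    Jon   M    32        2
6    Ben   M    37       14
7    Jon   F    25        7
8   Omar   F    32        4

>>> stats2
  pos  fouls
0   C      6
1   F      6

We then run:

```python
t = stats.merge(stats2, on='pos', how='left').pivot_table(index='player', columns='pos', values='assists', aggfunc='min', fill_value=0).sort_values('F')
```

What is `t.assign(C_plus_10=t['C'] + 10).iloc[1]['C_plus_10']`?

10

merge on 'pos' (how='left') → 9 rows:
  player pos  mins  assists  fouls
0    Jon   C    16        1    6.0
1    Ben   M    19       20    NaN
2    Ben   C    12        0    6.0
3    Ben   C    23        6    6.0
4    Ben   C    18        0    6.0
5    Jon   M    32        2    NaN
6    Ben   M    37       14    NaN
7    Jon   F    25        7    6.0
8   Omar   F    32        4    6.0
pivot: rows=player, cols=pos, min(assists):
pos     C  F   M
player          
Ben     0  0  14
Jon     1  7   2
Omar    0  4   0
sort by F:
pos     C  F   M
player          
Ben     0  0  14
Omar    0  4   0
Jon     1  7   2
add column C_plus_10 = t['C'] + 10:
pos     C  F   M  C_plus_10
player                     
Ben     0  0  14         10
Omar    0  4   0         10
Jon     1  7   2         11
Taking the value at position 1, column 'C_plus_10' gives 10.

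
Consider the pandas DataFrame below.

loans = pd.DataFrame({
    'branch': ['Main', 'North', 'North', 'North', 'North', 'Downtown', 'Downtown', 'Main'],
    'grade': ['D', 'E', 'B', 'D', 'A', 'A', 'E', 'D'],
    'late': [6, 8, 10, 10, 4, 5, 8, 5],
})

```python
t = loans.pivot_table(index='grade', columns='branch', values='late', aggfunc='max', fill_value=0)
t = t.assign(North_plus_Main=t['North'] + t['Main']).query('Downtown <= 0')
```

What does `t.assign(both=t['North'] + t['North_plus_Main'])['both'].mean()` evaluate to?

pivot: rows=grade, cols=branch, max(late):
branch  Downtown  Main  North
grade                        
A              5     0      4
B              0     0     10
D              0     6     10
E              8     0      8
add column North_plus_Main = t['North'] + t['Main']:
branch  Downtown  Main  North  North_plus_Main
grade                                         
A              5     0      4                4
B              0     0     10               10
D              0     6     10               16
E              8     0      8                8
filter rows where Downtown <= 0:
branch  Downtown  Main  North  North_plus_Main
grade                                         
B              0     0     10               10
D              0     6     10               16
add column both = t['North'] + t['North_plus_Main']:
branch  Downtown  Main  North  North_plus_Main  both
grade                                               
B              0     0     10               10    20
D              0     6     10               16    26
mean of column 'both' → 23.0

23.0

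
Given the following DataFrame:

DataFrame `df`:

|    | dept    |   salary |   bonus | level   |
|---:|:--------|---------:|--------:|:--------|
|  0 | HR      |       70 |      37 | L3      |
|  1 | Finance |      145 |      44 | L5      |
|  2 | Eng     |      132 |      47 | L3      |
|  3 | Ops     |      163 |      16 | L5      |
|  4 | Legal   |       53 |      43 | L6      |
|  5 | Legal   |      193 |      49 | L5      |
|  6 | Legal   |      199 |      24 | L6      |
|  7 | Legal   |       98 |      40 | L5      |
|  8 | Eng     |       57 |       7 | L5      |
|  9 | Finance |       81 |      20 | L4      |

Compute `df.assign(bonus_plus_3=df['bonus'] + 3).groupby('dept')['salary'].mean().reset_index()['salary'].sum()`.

add column bonus_plus_3 = df['bonus'] + 3:
      dept  salary  bonus level  bonus_plus_3
0       HR      70     37    L3            40
1  Finance     145     44    L5            47
2      Eng     132     47    L3            50
3      Ops     163     16    L5            19
4    Legal      53     43    L6            46
5    Legal     193     49    L5            52
6    Legal     199     24    L6            27
7    Legal      98     40    L5            43
8      Eng      57      7    L5            10
9  Finance      81     20    L4            23
group by dept, mean of salary:
dept
Eng         94.50
Finance    113.00
HR          70.00
Legal      135.75
Ops        163.00
Name: salary, dtype: float64
reset_index():
      dept  salary
0      Eng   94.50
1  Finance  113.00
2       HR   70.00
3    Legal  135.75
4      Ops  163.00
Reading off the sum of column 'salary', we get 576.25.

576.25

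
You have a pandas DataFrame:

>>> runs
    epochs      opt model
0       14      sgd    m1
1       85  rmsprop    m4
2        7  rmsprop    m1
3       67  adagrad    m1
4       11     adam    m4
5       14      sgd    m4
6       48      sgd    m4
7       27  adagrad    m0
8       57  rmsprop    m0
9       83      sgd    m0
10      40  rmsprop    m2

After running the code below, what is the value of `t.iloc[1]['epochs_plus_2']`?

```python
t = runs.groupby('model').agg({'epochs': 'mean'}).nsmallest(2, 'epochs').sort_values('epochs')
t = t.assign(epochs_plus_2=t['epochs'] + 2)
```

group by model, mean of epochs:
          epochs
model           
m0     55.666667
m1     29.333333
m2     40.000000
m4     39.500000
take 2 rows with smallest epochs:
          epochs
model           
m1     29.333333
m4     39.500000
sort by epochs:
          epochs
model           
m1     29.333333
m4     39.500000
add column epochs_plus_2 = t['epochs'] + 2:
          epochs  epochs_plus_2
model                          
m1     29.333333      31.333333
m4     39.500000      41.500000

41.5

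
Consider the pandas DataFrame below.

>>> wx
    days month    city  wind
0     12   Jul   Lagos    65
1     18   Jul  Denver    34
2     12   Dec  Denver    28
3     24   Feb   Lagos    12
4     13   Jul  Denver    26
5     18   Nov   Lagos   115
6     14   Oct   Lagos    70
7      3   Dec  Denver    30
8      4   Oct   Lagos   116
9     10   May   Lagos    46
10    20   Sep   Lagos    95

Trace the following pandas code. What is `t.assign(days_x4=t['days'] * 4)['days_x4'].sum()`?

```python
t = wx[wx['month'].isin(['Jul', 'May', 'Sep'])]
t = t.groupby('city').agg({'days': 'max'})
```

152

filter rows where month in ['Jul', 'May', 'Sep']:
    days month    city  wind
0     12   Jul   Lagos    65
1     18   Jul  Denver    34
4     13   Jul  Denver    26
9     10   May   Lagos    46
10    20   Sep   Lagos    95
group by city, max of days:
        days
city        
Denver    18
Lagos     20
add column days_x4 = t['days'] * 4:
        days  days_x4
city                 
Denver    18       72
Lagos     20       80
The sum of column 'days_x4' is 152.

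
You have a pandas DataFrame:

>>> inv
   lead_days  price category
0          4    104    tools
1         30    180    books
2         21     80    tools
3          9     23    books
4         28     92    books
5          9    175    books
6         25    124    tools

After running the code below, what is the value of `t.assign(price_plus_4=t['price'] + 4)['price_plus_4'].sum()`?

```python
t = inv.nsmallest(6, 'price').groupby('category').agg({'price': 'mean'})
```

take 6 rows with smallest price:
   lead_days  price category
3          9     23    books
2         21     80    tools
4         28     92    books
0          4    104    tools
6         25    124    tools
5          9    175    books
group by category, mean of price:
               price
category            
books      96.666667
tools     102.666667
add column price_plus_4 = t['price'] + 4:
               price  price_plus_4
category                          
books      96.666667    100.666667
tools     102.666667    106.666667

207.333333333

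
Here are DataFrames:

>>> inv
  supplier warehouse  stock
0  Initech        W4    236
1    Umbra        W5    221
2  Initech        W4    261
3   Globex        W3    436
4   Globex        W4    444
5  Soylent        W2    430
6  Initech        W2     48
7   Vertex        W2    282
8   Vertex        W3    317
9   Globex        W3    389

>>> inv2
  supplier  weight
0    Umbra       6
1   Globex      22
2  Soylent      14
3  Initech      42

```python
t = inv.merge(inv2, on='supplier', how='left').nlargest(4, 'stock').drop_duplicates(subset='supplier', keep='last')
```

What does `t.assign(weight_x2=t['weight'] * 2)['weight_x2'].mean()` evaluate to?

36.0

merge on 'supplier' (how='left') → 10 rows:
  supplier warehouse  stock  weight
0  Initech        W4    236    42.0
1    Umbra        W5    221     6.0
2  Initech        W4    261    42.0
3   Globex        W3    436    22.0
4   Globex        W4    444    22.0
5  Soylent        W2    430    14.0
6  Initech        W2     48    42.0
7   Vertex        W2    282     NaN
8   Vertex        W3    317     NaN
9   Globex        W3    389    22.0
take 4 rows with largest stock:
  supplier warehouse  stock  weight
4   Globex        W4    444    22.0
3   Globex        W3    436    22.0
5  Soylent        W2    430    14.0
9   Globex        W3    389    22.0
drop duplicate supplier (keep=last):
  supplier warehouse  stock  weight
5  Soylent        W2    430    14.0
9   Globex        W3    389    22.0
add column weight_x2 = t['weight'] * 2:
  supplier warehouse  stock  weight  weight_x2
5  Soylent        W2    430    14.0       28.0
9   Globex        W3    389    22.0       44.0
Taking the mean of column 'weight_x2' gives 36.0.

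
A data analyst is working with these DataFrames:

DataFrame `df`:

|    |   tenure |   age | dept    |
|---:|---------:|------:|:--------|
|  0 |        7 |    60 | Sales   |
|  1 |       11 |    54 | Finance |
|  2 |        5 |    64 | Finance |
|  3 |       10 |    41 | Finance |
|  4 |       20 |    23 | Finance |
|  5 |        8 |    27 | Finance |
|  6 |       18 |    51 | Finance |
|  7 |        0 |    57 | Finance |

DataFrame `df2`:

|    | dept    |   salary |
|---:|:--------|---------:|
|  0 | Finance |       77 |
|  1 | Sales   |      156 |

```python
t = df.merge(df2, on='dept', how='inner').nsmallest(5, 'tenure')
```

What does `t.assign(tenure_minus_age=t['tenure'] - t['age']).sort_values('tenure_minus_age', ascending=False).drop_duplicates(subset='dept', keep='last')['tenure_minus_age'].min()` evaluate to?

-59

merge on 'dept' (how='inner') → 8 rows:
   tenure  age     dept  salary
0       7   60    Sales     156
1      11   54  Finance      77
2       5   64  Finance      77
3      10   41  Finance      77
4      20   23  Finance      77
5       8   27  Finance      77
6      18   51  Finance      77
7       0   57  Finance      77
take 5 rows with smallest tenure:
   tenure  age     dept  salary
7       0   57  Finance      77
2       5   64  Finance      77
0       7   60    Sales     156
5       8   27  Finance      77
3      10   41  Finance      77
add column tenure_minus_age = t['tenure'] - t['age']:
   tenure  age     dept  salary  tenure_minus_age
7       0   57  Finance      77               -57
2       5   64  Finance      77               -59
0       7   60    Sales     156               -53
5       8   27  Finance      77               -19
3      10   41  Finance      77               -31
sort by tenure_minus_age descending:
   tenure  age     dept  salary  tenure_minus_age
5       8   27  Finance      77               -19
3      10   41  Finance      77               -31
0       7   60    Sales     156               -53
7       0   57  Finance      77               -57
2       5   64  Finance      77               -59
drop duplicate dept (keep=last):
   tenure  age     dept  salary  tenure_minus_age
0       7   60    Sales     156               -53
2       5   64  Finance      77               -59
The min of column 'tenure_minus_age' is -59.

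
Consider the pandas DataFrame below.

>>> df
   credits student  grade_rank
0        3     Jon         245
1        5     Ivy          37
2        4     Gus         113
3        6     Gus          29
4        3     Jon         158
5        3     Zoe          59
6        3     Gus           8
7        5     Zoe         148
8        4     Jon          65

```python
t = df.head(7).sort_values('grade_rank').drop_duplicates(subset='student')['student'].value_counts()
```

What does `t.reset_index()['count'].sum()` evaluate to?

4

take first 7 rows:
   credits student  grade_rank
0        3     Jon         245
1        5     Ivy          37
2        4     Gus         113
3        6     Gus          29
4        3     Jon         158
5        3     Zoe          59
6        3     Gus           8
sort by grade_rank:
   credits student  grade_rank
6        3     Gus           8
3        6     Gus          29
1        5     Ivy          37
5        3     Zoe          59
2        4     Gus         113
4        3     Jon         158
0        3     Jon         245
drop duplicate student (keep=first):
   credits student  grade_rank
6        3     Gus           8
1        5     Ivy          37
5        3     Zoe          59
4        3     Jon         158
value_counts of student:
student
Gus    1
Ivy    1
Zoe    1
Jon    1
Name: count, dtype: int64
reset_index():
  student  count
0     Gus      1
1     Ivy      1
2     Zoe      1
3     Jon      1
So sum() = 4.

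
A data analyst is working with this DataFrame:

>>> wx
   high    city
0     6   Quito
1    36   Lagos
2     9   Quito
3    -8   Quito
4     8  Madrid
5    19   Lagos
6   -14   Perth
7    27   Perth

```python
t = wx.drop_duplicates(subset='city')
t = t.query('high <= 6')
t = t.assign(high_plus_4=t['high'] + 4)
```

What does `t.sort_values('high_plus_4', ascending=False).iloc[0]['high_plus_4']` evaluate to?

drop duplicate city (keep=first):
   high    city
0     6   Quito
1    36   Lagos
4     8  Madrid
6   -14   Perth
filter rows where high <= 6:
   high   city
0     6  Quito
6   -14  Perth
add column high_plus_4 = t['high'] + 4:
   high   city  high_plus_4
0     6  Quito           10
6   -14  Perth          -10
sort by high_plus_4 descending:
   high   city  high_plus_4
0     6  Quito           10
6   -14  Perth          -10
Taking the value at position 0, column 'high_plus_4' gives 10.

10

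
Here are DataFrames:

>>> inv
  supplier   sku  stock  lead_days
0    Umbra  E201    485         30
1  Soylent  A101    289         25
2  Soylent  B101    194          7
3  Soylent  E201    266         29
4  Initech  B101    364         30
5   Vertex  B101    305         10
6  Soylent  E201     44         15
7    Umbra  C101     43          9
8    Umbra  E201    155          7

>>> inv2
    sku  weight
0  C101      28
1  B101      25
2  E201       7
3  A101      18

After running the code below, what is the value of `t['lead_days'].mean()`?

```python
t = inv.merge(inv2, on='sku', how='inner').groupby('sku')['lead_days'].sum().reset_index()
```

40.5

merge on 'sku' (how='inner') → 9 rows:
  supplier   sku  stock  lead_days  weight
0    Umbra  E201    485         30       7
1  Soylent  A101    289         25      18
2  Soylent  B101    194          7      25
3  Soylent  E201    266         29       7
4  Initech  B101    364         30      25
5   Vertex  B101    305         10      25
6  Soylent  E201     44         15       7
7    Umbra  C101     43          9      28
8    Umbra  E201    155          7       7
group by sku, sum of lead_days:
sku
A101    25
B101    47
C101     9
E201    81
Name: lead_days, dtype: int64
reset_index():
    sku  lead_days
0  A101         25
1  B101         47
2  C101          9
3  E201         81
Then the mean of column 'lead_days': 40.5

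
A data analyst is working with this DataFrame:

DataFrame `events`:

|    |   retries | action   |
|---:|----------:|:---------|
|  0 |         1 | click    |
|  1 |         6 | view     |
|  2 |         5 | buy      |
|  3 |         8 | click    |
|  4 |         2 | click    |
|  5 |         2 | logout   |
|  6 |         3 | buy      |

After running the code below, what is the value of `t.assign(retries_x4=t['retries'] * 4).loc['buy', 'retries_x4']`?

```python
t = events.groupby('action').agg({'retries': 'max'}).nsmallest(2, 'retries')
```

20

group by action, max of retries:
        retries
action         
buy           5
click         8
logout        2
view          6
take 2 rows with smallest retries:
        retries
action         
logout        2
buy           5
add column retries_x4 = t['retries'] * 4:
        retries  retries_x4
action                     
logout        2           8
buy           5          20
Reading off the value at row 'buy', column 'retries_x4', we get 20.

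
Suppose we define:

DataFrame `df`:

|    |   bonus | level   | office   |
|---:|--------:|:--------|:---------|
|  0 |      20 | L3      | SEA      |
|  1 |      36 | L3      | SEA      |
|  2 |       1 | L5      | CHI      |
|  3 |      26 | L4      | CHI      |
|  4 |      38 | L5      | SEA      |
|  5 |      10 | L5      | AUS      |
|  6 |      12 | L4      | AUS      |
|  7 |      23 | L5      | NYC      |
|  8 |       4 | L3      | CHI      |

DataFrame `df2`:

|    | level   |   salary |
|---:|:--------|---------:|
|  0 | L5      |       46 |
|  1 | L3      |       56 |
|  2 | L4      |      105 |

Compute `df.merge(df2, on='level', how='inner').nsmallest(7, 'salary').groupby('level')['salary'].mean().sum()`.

102.0

merge on 'level' (how='inner') → 9 rows:
   bonus level office  salary
0     20    L3    SEA      56
1     36    L3    SEA      56
2      1    L5    CHI      46
3     26    L4    CHI     105
4     38    L5    SEA      46
5     10    L5    AUS      46
6     12    L4    AUS     105
7     23    L5    NYC      46
8      4    L3    CHI      56
take 7 rows with smallest salary:
   bonus level office  salary
2      1    L5    CHI      46
4     38    L5    SEA      46
5     10    L5    AUS      46
7     23    L5    NYC      46
0     20    L3    SEA      56
1     36    L3    SEA      56
8      4    L3    CHI      56
group by level, mean of salary:
level
L3    56.0
L5    46.0
Name: salary, dtype: float64
So sum() = 102.0.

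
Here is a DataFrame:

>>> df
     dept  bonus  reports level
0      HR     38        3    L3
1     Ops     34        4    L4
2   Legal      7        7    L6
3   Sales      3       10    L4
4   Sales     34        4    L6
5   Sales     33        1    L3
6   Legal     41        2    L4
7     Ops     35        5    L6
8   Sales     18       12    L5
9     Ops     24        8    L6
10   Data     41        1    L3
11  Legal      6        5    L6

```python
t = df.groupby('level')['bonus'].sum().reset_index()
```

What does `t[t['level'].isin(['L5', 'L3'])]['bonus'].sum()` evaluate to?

130

group by level, sum of bonus:
level
L3    112
L4     78
L5     18
L6    106
Name: bonus, dtype: int64
reset_index():
  level  bonus
0    L3    112
1    L4     78
2    L5     18
3    L6    106
filter rows where level in ['L5', 'L3']:
  level  bonus
0    L3    112
2    L5     18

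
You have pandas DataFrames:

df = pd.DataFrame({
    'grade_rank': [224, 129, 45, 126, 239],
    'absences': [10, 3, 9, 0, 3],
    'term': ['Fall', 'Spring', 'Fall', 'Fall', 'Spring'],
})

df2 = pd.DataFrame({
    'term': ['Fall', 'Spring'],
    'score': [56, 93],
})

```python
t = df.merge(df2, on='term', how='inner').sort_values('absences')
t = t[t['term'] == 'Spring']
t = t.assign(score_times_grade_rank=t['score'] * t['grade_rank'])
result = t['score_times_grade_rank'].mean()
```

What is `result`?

17112.0

merge on 'term' (how='inner') → 5 rows:
   grade_rank  absences    term  score
0         224        10    Fall     56
1         129         3  Spring     93
2          45         9    Fall     56
3         126         0    Fall     56
4         239         3  Spring     93
sort by absences:
   grade_rank  absences    term  score
3         126         0    Fall     56
1         129         3  Spring     93
4         239         3  Spring     93
2          45         9    Fall     56
0         224        10    Fall     56
filter rows where term == 'Spring':
   grade_rank  absences    term  score
1         129         3  Spring     93
4         239         3  Spring     93
add column score_times_grade_rank = t['score'] * t['grade_rank']:
   grade_rank  absences    term  score  score_times_grade_rank
1         129         3  Spring     93                   11997
4         239         3  Spring     93                   22227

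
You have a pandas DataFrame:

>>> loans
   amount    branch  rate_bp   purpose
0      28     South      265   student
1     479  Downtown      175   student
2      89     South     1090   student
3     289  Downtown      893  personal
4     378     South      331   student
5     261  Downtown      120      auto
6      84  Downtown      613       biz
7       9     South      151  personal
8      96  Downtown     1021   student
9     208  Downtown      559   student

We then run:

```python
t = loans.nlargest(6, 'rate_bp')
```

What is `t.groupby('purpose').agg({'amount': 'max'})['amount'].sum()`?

take 6 rows with largest rate_bp:
   amount    branch  rate_bp   purpose
2      89     South     1090   student
8      96  Downtown     1021   student
3     289  Downtown      893  personal
6      84  Downtown      613       biz
9     208  Downtown      559   student
4     378     South      331   student
group by purpose, max of amount:
          amount
purpose         
biz           84
personal     289
student      378
sum of column 'amount' → 751

751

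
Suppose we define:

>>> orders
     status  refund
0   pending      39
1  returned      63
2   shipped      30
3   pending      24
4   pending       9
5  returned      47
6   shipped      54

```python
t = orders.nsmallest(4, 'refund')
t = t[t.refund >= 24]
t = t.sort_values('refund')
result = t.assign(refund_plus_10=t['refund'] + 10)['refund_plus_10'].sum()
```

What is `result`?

take 4 rows with smallest refund:
    status  refund
4  pending       9
3  pending      24
2  shipped      30
0  pending      39
filter rows where refund >= 24:
    status  refund
3  pending      24
2  shipped      30
0  pending      39
sort by refund:
    status  refund
3  pending      24
2  shipped      30
0  pending      39
add column refund_plus_10 = t['refund'] + 10:
    status  refund  refund_plus_10
3  pending      24              34
2  shipped      30              40
0  pending      39              49
Hence 123.

123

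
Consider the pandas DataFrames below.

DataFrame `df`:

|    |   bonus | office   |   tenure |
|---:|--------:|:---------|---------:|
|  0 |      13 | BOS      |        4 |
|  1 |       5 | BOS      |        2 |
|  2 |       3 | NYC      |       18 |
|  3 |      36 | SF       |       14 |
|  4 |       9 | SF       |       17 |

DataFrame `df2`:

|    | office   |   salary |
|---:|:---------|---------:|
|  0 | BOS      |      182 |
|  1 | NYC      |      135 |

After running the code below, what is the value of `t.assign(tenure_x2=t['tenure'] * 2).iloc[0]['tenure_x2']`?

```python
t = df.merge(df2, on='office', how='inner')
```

merge on 'office' (how='inner') → 3 rows:
   bonus office  tenure  salary
0     13    BOS       4     182
1      5    BOS       2     182
2      3    NYC      18     135
add column tenure_x2 = t['tenure'] * 2:
   bonus office  tenure  salary  tenure_x2
0     13    BOS       4     182          8
1      5    BOS       2     182          4
2      3    NYC      18     135         36

8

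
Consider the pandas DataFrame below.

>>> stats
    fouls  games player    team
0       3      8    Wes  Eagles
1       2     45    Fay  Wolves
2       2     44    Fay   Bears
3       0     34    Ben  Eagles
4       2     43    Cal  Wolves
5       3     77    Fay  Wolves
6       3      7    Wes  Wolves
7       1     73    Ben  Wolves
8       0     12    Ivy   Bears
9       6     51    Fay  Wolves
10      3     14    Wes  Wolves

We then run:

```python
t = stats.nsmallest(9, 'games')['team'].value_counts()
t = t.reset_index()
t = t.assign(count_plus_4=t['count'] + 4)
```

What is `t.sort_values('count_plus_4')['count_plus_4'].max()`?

9

take 9 rows with smallest games:
    fouls  games player    team
6       3      7    Wes  Wolves
0       3      8    Wes  Eagles
8       0     12    Ivy   Bears
10      3     14    Wes  Wolves
3       0     34    Ben  Eagles
4       2     43    Cal  Wolves
2       2     44    Fay   Bears
1       2     45    Fay  Wolves
9       6     51    Fay  Wolves
value_counts of team:
team
Wolves    5
Eagles    2
Bears     2
Name: count, dtype: int64
reset_index():
     team  count
0  Wolves      5
1  Eagles      2
2   Bears      2
add column count_plus_4 = t['count'] + 4:
     team  count  count_plus_4
0  Wolves      5             9
1  Eagles      2             6
2   Bears      2             6
sort by count_plus_4:
     team  count  count_plus_4
1  Eagles      2             6
2   Bears      2             6
0  Wolves      5             9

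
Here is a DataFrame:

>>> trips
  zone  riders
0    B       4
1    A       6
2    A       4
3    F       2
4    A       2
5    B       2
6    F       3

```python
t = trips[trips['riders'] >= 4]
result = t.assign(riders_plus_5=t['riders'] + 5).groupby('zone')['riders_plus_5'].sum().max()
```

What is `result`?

20

filter rows where riders >= 4:
  zone  riders
0    B       4
1    A       6
2    A       4
add column riders_plus_5 = t['riders'] + 5:
  zone  riders  riders_plus_5
0    B       4              9
1    A       6             11
2    A       4              9
group by zone, sum of riders_plus_5:
zone
A    20
B     9
Name: riders_plus_5, dtype: int64
Taking the max of the resulting series gives 20.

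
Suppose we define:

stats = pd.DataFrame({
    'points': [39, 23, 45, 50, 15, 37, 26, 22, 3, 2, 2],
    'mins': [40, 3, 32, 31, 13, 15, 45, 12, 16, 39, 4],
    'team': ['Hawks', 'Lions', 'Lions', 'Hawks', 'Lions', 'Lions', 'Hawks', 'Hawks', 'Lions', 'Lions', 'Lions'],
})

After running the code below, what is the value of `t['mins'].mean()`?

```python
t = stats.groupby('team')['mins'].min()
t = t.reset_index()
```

7.5

group by team, min of mins:
team
Hawks    12
Lions     3
Name: mins, dtype: int64
reset_index():
    team  mins
0  Hawks    12
1  Lions     3
So mean() = 7.5.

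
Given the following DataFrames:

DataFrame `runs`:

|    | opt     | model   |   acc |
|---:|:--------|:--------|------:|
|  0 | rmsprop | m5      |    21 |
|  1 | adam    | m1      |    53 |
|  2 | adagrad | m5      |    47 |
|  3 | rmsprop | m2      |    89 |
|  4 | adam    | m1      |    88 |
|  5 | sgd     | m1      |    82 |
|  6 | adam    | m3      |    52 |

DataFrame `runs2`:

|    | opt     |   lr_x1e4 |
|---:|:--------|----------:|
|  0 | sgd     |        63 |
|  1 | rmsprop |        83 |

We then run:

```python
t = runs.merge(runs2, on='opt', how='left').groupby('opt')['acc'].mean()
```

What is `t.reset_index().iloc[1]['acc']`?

64.3333333333

merge on 'opt' (how='left') → 7 rows:
       opt model  acc  lr_x1e4
0  rmsprop    m5   21     83.0
1     adam    m1   53      NaN
2  adagrad    m5   47      NaN
3  rmsprop    m2   89     83.0
4     adam    m1   88      NaN
5      sgd    m1   82     63.0
6     adam    m3   52      NaN
group by opt, mean of acc:
opt
adagrad    47.000000
adam       64.333333
rmsprop    55.000000
sgd        82.000000
Name: acc, dtype: float64
reset_index():
       opt        acc
0  adagrad  47.000000
1     adam  64.333333
2  rmsprop  55.000000
3      sgd  82.000000
Then the value at position 1, column 'acc': 64.3333333333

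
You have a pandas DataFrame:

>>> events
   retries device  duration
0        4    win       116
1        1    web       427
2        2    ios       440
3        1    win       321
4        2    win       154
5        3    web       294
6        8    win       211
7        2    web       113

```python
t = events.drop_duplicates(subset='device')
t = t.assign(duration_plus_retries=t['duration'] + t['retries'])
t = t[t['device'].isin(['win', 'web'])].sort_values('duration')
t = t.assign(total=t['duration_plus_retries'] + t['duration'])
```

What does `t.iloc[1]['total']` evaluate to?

855

drop duplicate device (keep=first):
   retries device  duration
0        4    win       116
1        1    web       427
2        2    ios       440
add column duration_plus_retries = t['duration'] + t['retries']:
   retries device  duration  duration_plus_retries
0        4    win       116                    120
1        1    web       427                    428
2        2    ios       440                    442
filter rows where device in ['win', 'web']:
   retries device  duration  duration_plus_retries
0        4    win       116                    120
1        1    web       427                    428
sort by duration:
   retries device  duration  duration_plus_retries
0        4    win       116                    120
1        1    web       427                    428
add column total = t['duration_plus_retries'] + t['duration']:
   retries device  duration  duration_plus_retries  total
0        4    win       116                    120    236
1        1    web       427                    428    855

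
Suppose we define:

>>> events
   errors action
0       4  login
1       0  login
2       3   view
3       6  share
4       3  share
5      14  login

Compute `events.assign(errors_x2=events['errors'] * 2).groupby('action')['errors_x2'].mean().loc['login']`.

add column errors_x2 = events['errors'] * 2:
   errors action  errors_x2
0       4  login          8
1       0  login          0
2       3   view          6
3       6  share         12
4       3  share          6
5      14  login         28
group by action, mean of errors_x2:
action
login    12.0
share     9.0
view      6.0
Name: errors_x2, dtype: float64

12.0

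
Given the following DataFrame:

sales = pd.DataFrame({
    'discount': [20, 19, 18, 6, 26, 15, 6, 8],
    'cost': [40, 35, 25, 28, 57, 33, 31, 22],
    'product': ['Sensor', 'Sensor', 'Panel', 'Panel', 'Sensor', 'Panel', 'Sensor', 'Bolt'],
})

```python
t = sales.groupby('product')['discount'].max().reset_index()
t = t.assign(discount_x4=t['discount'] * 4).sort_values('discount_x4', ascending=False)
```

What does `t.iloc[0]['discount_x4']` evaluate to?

group by product, max of discount:
product
Bolt       8
Panel     18
Sensor    26
Name: discount, dtype: int64
reset_index():
  product  discount
0    Bolt         8
1   Panel        18
2  Sensor        26
add column discount_x4 = t['discount'] * 4:
  product  discount  discount_x4
0    Bolt         8           32
1   Panel        18           72
2  Sensor        26          104
sort by discount_x4 descending:
  product  discount  discount_x4
2  Sensor        26          104
1   Panel        18           72
0    Bolt         8           32
Finally, value at position 0, column 'discount_x4' = 104.

104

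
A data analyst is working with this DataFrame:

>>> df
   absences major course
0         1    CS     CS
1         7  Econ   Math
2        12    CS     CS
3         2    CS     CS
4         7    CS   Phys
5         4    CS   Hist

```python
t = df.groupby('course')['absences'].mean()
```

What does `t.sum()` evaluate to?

group by course, mean of absences:
course
CS      5.0
Hist    4.0
Math    7.0
Phys    7.0
Name: absences, dtype: float64
Hence 23.0.

23.0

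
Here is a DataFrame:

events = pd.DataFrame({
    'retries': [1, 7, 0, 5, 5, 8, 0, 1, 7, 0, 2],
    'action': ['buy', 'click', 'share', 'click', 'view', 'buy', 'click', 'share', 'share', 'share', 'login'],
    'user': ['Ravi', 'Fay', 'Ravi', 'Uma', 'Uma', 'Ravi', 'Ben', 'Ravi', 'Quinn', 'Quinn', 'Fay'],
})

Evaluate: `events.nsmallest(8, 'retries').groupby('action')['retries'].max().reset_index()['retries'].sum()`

14

take 8 rows with smallest retries:
    retries action   user
2         0  share   Ravi
6         0  click    Ben
9         0  share  Quinn
0         1    buy   Ravi
7         1  share   Ravi
10        2  login    Fay
3         5  click    Uma
4         5   view    Uma
group by action, max of retries:
action
buy      1
click    5
login    2
share    1
view     5
Name: retries, dtype: int64
reset_index():
  action  retries
0    buy        1
1  click        5
2  login        2
3  share        1
4   view        5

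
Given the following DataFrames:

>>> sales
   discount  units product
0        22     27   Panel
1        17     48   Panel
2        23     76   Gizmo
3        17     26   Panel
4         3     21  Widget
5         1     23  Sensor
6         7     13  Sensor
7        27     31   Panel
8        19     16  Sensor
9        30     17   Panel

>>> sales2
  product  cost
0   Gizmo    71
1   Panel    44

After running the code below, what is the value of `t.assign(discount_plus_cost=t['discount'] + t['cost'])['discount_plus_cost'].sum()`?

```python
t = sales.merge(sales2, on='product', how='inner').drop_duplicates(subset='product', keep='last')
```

168

merge on 'product' (how='inner') → 6 rows:
   discount  units product  cost
0        22     27   Panel    44
1        17     48   Panel    44
2        23     76   Gizmo    71
3        17     26   Panel    44
4        27     31   Panel    44
5        30     17   Panel    44
drop duplicate product (keep=last):
   discount  units product  cost
2        23     76   Gizmo    71
5        30     17   Panel    44
add column discount_plus_cost = t['discount'] + t['cost']:
   discount  units product  cost  discount_plus_cost
2        23     76   Gizmo    71                  94
5        30     17   Panel    44                  74
The sum of column 'discount_plus_cost' is 168.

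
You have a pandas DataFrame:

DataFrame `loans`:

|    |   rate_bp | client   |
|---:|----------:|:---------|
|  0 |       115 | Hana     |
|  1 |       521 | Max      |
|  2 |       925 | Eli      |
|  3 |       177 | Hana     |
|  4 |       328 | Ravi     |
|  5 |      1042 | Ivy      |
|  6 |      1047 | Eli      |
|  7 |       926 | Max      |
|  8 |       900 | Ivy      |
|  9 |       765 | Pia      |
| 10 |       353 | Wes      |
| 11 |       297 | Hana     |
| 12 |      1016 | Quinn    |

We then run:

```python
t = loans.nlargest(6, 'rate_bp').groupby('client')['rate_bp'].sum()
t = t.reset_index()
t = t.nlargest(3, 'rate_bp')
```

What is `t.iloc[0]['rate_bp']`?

take 6 rows with largest rate_bp:
    rate_bp client
6      1047    Eli
5      1042    Ivy
12     1016  Quinn
7       926    Max
2       925    Eli
8       900    Ivy
group by client, sum of rate_bp:
client
Eli      1972
Ivy      1942
Max       926
Quinn    1016
Name: rate_bp, dtype: int64
reset_index():
  client  rate_bp
0    Eli     1972
1    Ivy     1942
2    Max      926
3  Quinn     1016
take 3 rows with largest rate_bp:
  client  rate_bp
0    Eli     1972
1    Ivy     1942
3  Quinn     1016
So iloc[0]['rate_bp'] = 1972.

1972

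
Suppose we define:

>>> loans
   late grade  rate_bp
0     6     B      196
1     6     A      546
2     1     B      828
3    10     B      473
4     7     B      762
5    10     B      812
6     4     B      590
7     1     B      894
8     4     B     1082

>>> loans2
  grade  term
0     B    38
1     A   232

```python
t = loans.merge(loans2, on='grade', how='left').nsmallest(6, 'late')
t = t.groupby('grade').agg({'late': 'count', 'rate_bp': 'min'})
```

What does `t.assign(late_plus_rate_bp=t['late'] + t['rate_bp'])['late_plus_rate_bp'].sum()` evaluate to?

merge on 'grade' (how='left') → 9 rows:
   late grade  rate_bp  term
0     6     B      196    38
1     6     A      546   232
2     1     B      828    38
3    10     B      473    38
4     7     B      762    38
5    10     B      812    38
6     4     B      590    38
7     1     B      894    38
8     4     B     1082    38
take 6 rows with smallest late:
   late grade  rate_bp  term
2     1     B      828    38
7     1     B      894    38
6     4     B      590    38
8     4     B     1082    38
0     6     B      196    38
1     6     A      546   232
group by grade: count(late), min(rate_bp):
       late  rate_bp
grade               
A         1      546
B         5      196
add column late_plus_rate_bp = t['late'] + t['rate_bp']:
       late  rate_bp  late_plus_rate_bp
grade                                  
A         1      546                547
B         5      196                201
Reading off the sum of column 'late_plus_rate_bp', we get 748.

748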